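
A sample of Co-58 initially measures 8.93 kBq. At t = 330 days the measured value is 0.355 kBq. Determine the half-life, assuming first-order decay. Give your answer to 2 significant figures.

A/A₀ = 0.355/8.93 ≈ 0.039754.
n = log₂(25.155) ≈ 4.6528 half-lives elapsed in 330 days.
t½ = 330/4.6528 ≈ 70.926 days.

71 days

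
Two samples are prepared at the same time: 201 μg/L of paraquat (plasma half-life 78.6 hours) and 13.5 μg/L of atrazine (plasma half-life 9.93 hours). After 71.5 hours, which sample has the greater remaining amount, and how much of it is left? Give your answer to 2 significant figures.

paraquat, 110 μg/L

paraquat: 201 × (1/2)^0.90967 ≈ 106.99 μg/L.
atrazine: 13.5 × (1/2)^7.2004 ≈ 0.09179 μg/L.
Paraquat has more remaining, at ≈ 106.99 μg/L.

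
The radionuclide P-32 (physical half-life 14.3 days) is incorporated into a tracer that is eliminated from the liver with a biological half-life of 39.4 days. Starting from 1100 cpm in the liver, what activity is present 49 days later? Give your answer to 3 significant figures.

43.2 cpm

1/t_eff = 1/t_phys + 1/t_biol = 1/14.3 + 1/39.4 = 0.095311 per day.
t_eff = 14.3 × 39.4 / (14.3 + 39.4) ≈ 10.492 days.
Remaining = 1100 × (1/2)^(49/10.492) = 1100 × (1/2)^4.6702 ≈ 43.203 cpm.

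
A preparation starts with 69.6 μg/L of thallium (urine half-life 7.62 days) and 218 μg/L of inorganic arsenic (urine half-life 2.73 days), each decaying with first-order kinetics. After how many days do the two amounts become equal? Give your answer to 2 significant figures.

7.0 days

Set 69.6·(1/2)^(t/7.62) = 218·(1/2)^(t/2.73).
Taking log₂: log₂(69.6/218) = t·(1/7.62 − 1/2.73).
log₂(0.31927) = -1.6472; 1/7.62 − 1/2.73 = -0.23507.
t = -1.6472 / -0.23507 ≈ 7.0072 days.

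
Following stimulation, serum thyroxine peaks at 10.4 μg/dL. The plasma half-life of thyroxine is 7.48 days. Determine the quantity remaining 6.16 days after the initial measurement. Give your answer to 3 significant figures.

5.88 μg/dL

Number of half-lives: n = 6.16/7.48 ≈ 0.82353.
Remaining = 10.4 × (1/2)^0.82353 = 10.4 × 0.56506 ≈ 5.8766 μg/dL.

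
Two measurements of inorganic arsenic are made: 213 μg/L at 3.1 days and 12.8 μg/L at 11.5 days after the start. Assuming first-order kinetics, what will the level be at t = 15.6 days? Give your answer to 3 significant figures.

3.24 μg/L

Over Δt = 11.5 − 3.1 = 8.4 days, the level fell by a factor of 213/12.8 ≈ 16.641.
n = log₂(16.641) ≈ 4.0566 half-lives, so t½ = 8.4/4.0566 ≈ 2.0707 days.
From t = 11.5 to t = 15.6: 12.8 × (1/2)^((15.6−11.5)/2.0707) ≈ 3.2446 μg/L.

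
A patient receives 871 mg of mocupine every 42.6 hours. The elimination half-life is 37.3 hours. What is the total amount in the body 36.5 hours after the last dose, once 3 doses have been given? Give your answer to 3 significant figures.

733 mg

The 3 doses were given 121.7, 79.1, 36.5 hours ago.
Total = 871·(1/2)^(121.7/37.3) + 871·(1/2)^(79.1/37.3) + 871·(1/2)^(36.5/37.3)
      = 90.748 + 200.28 + 442.02 ≈ 733.05 mg.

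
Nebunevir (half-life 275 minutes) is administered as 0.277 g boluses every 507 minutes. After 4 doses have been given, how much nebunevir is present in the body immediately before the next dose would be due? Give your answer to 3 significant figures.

The 4 doses were given 2028, 1521, 1014, 507 minutes ago.
Total = 0.277·(1/2)^(2028/275) + 0.277·(1/2)^(1521/275) + 0.277·(1/2)^(1014/275) + 0.277·(1/2)^(507/275)
      = 0.0016692 + 0.0059912 + 0.021503 + 0.077177 ≈ 0.10634 g.

0.106 g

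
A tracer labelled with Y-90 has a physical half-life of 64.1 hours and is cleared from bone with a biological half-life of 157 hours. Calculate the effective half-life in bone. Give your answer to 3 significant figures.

45.5 hours

1/t_eff = 1/t_phys + 1/t_biol = 1/64.1 + 1/157 = 0.02197 per hour.
t_eff = 64.1 × 157 / (64.1 + 157) ≈ 45.517 hours.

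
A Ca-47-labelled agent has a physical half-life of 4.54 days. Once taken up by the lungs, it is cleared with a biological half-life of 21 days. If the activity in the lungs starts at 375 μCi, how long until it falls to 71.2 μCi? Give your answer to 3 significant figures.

1/t_eff = 1/t_phys + 1/t_biol = 1/4.54 + 1/21 = 0.26788 per day.
t_eff = 4.54 × 21 / (4.54 + 21) ≈ 3.733 days.
n = log₂(375/71.2) ≈ 2.3969; t = 2.3969 × 3.733 ≈ 8.9477 days.

8.95 days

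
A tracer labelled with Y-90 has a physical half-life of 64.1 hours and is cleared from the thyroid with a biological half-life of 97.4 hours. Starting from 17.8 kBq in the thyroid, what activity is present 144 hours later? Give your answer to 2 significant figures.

1/t_eff = 1/t_phys + 1/t_biol = 1/64.1 + 1/97.4 = 0.025868 per hour.
t_eff = 64.1 × 97.4 / (64.1 + 97.4) ≈ 38.658 hours.
Remaining = 17.8 × (1/2)^(144/38.658) = 17.8 × (1/2)^3.7249 ≈ 1.3462 kBq.

1.3 kBq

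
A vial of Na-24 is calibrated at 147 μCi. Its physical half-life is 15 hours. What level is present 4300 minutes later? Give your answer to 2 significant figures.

5.4 μCi

Convert the elapsed time: 4300 minutes = 71.6667 hours.
Number of half-lives: n = 71.6667/15 ≈ 4.7778.
Remaining = 147 × (1/2)^4.7778 = 147 × 0.036454 ≈ 5.3587 μCi.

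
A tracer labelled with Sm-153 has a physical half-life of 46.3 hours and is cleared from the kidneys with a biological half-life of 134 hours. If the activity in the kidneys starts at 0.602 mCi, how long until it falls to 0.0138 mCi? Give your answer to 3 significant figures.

187 hours

1/t_eff = 1/t_phys + 1/t_biol = 1/46.3 + 1/134 = 0.029061 per hour.
t_eff = 46.3 × 134 / (46.3 + 134) ≈ 34.41 hours.
n = log₂(0.602/0.0138) ≈ 5.447; t = 5.447 × 34.41 ≈ 187.43 hours.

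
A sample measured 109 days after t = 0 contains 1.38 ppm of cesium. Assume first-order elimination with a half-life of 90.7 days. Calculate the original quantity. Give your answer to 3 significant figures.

3.17 ppm

Number of half-lives elapsed: n = 109/90.7 ≈ 1.2018.
A₀ = A × 2^n = 1.38 × 2^1.2018 = 1.38 × 2.3002 ≈ 3.1743 ppm.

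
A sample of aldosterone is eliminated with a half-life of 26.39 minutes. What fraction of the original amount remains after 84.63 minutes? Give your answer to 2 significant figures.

n = 84.63/26.39 ≈ 3.2069 half-lives.
Fraction remaining = (1/2)^3.2069 ≈ 0.1083.

0.11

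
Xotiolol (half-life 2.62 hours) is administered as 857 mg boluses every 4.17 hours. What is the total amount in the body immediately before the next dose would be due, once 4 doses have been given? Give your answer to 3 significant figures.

The 4 doses were given 16.68, 12.51, 8.34, 4.17 hours ago.
Total = 857·(1/2)^(16.68/2.62) + 857·(1/2)^(12.51/2.62) + 857·(1/2)^(8.34/2.62) + 857·(1/2)^(4.17/2.62)
      = 10.387 + 31.305 + 94.35 + 284.35 ≈ 420.4 mg.

420 mg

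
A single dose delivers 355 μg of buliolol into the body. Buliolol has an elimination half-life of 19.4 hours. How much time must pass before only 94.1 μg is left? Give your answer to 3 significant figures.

37.2 hours

Fraction remaining = 94.1/355 ≈ 0.26507.
n = log₂(355/94.1) = ln(3.7726)/ln 2 ≈ 1.9156 half-lives.
t = n × t½ = 1.9156 × 19.4 ≈ 37.162 hours.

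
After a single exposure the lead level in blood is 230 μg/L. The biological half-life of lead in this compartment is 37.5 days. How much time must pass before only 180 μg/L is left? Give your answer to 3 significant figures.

13.3 days

Fraction remaining = 180/230 ≈ 0.78261.
n = log₂(230/180) = ln(1.2778)/ln 2 ≈ 0.35364 half-lives.
t = n × t½ = 0.35364 × 37.5 ≈ 13.261 days.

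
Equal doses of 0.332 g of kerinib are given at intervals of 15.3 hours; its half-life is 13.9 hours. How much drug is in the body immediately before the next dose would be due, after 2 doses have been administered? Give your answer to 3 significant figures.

0.227 g

The 2 doses were given 30.6, 15.3 hours ago.
Total = 0.332·(1/2)^(30.6/13.9) + 0.332·(1/2)^(15.3/13.9)
      = 0.072184 + 0.15481 ≈ 0.22699 g.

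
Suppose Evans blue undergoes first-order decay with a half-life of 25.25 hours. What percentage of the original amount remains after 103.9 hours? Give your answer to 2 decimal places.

n = 103.9/25.25 ≈ 4.1149 half-lives.
Fraction remaining = (1/2)^4.1149 ≈ 0.057717, i.e. 5.7717%.

5.77%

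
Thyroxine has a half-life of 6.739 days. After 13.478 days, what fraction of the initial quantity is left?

0.25

n = 13.478/6.739 ≈ 2 half-lives.
Fraction remaining = (1/2)^2 ≈ 0.25.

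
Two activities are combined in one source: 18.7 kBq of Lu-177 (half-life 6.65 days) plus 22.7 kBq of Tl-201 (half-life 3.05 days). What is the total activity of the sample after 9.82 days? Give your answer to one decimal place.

9.2 kBq

Lu-177: 18.7 × (1/2)^(9.82/6.65) = 18.7 × (1/2)^1.4767 ≈ 6.7191 kBq.
Tl-201: 22.7 × (1/2)^(9.82/3.05) = 22.7 × (1/2)^3.2197 ≈ 2.4367 kBq.
Total = 6.7191 + 2.4367 ≈ 9.1559 kBq.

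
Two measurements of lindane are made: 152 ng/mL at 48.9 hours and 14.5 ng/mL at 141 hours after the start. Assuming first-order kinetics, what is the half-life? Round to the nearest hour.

Over Δt = 141 − 48.9 = 92.1 hours, the level fell by a factor of 152/14.5 ≈ 10.483.
n = log₂(10.483) ≈ 3.3899 half-lives, so t½ = 92.1/3.3899 ≈ 27.169 hours.

27 hours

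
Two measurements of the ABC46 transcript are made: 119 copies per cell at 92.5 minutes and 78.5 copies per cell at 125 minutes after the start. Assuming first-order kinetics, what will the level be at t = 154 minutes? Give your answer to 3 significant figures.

Over Δt = 125 − 92.5 = 32.5 minutes, the level fell by a factor of 119/78.5 ≈ 1.5159.
n = log₂(1.5159) ≈ 0.6002 half-lives, so t½ = 32.5/0.6002 ≈ 54.149 minutes.
From t = 125 to t = 154: 78.5 × (1/2)^((154−125)/54.149) ≈ 54.156 copies per cell.

54.2 copies per cell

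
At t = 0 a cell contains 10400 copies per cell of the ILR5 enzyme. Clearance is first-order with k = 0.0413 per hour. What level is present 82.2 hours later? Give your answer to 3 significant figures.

t½ = ln 2 / k = 0.69315 / 0.0413 ≈ 16.783 hours.
Number of half-lives: n = 82.2/16.783 ≈ 4.8977.
Remaining = 10400 × (1/2)^4.8977 = 10400 × 0.033545 ≈ 348.87 copies per cell.

349 copies per cell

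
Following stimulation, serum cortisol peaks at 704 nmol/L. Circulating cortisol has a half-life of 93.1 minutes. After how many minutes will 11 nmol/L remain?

11/704 = 1/64, so 6 half-lives have elapsed.
t = 6 × 93.1 = 558.6 minutes.

558.6 minutes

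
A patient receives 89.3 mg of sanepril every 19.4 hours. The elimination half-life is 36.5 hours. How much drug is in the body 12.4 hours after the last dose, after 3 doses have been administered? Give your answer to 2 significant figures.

150 mg

The 3 doses were given 51.2, 31.8, 12.4 hours ago.
Total = 89.3·(1/2)^(51.2/36.5) + 89.3·(1/2)^(31.8/36.5) + 89.3·(1/2)^(12.4/36.5)
      = 33.774 + 48.818 + 70.564 ≈ 153.16 mg.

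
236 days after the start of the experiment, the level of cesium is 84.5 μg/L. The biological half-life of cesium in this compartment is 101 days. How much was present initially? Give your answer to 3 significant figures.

Number of half-lives elapsed: n = 236/101 ≈ 2.3366.
A₀ = A × 2^n = 84.5 × 2^2.3366 = 84.5 × 5.0512 ≈ 426.83 μg/L.

427 μg/L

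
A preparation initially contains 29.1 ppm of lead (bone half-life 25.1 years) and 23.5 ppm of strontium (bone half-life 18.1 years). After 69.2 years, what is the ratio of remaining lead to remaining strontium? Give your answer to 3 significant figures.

lead: 29.1 × (1/2)^(69.2/25.1) = 29.1 × (1/2)^2.757 ≈ 4.3049 ppm.
strontium: 23.5 × (1/2)^(69.2/18.1) = 23.5 × (1/2)^3.8232 ≈ 1.6602 ppm.
Ratio ≈ 4.3049 / 1.6602 ≈ 2.5929.

2.59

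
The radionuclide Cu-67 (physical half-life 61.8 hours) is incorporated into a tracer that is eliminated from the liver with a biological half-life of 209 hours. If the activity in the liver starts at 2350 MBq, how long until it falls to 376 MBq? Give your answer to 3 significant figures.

1/t_eff = 1/t_phys + 1/t_biol = 1/61.8 + 1/209 = 0.020966 per hour.
t_eff = 61.8 × 209 / (61.8 + 209) ≈ 47.696 hours.
n = log₂(2350/376) ≈ 2.6439; t = 2.6439 × 47.696 ≈ 126.1 hours.

126 hours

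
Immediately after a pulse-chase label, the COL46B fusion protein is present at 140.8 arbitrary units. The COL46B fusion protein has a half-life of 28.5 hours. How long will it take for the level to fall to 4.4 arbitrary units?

4.4/140.8 = 1/32, so 5 half-lives have elapsed.
t = 5 × 28.5 = 142.5 hours.

142.5 hours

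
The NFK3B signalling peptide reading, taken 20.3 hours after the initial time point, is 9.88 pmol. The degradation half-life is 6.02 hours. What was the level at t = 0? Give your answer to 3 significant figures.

102 pmol

Number of half-lives elapsed: n = 20.3/6.02 ≈ 3.3721.
A₀ = A × 2^n = 9.88 × 2^3.3721 = 9.88 × 10.354 ≈ 102.3 pmol.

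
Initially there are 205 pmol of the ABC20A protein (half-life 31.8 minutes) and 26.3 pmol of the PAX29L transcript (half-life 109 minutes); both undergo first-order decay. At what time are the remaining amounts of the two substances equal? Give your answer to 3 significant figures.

133 minutes

Set 205·(1/2)^(t/31.8) = 26.3·(1/2)^(t/109).
Taking log₂: log₂(205/26.3) = t·(1/31.8 − 1/109).
log₂(7.7947) = 2.9625; 1/31.8 − 1/109 = 0.022272.
t = 2.9625 / 0.022272 ≈ 133.01 minutes.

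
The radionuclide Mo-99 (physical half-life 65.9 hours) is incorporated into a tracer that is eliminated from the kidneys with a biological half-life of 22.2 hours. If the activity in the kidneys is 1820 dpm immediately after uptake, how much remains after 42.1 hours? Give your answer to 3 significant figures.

1/t_eff = 1/t_phys + 1/t_biol = 1/65.9 + 1/22.2 = 0.06022 per hour.
t_eff = 65.9 × 22.2 / (65.9 + 22.2) ≈ 16.606 hours.
Remaining = 1820 × (1/2)^(42.1/16.606) = 1820 × (1/2)^2.5352 ≈ 313.97 dpm.

314 dpm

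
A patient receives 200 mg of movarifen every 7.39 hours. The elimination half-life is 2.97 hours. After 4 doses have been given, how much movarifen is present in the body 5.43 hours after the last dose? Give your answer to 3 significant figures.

The 4 doses were given 27.6, 20.21, 12.82, 5.43 hours ago.
Total = 200·(1/2)^(27.6/2.97) + 200·(1/2)^(20.21/2.97) + 200·(1/2)^(12.82/2.97) + 200·(1/2)^(5.43/2.97)
      = 0.31884 + 1.789 + 10.038 + 56.32 ≈ 68.465 mg.

68.5 mg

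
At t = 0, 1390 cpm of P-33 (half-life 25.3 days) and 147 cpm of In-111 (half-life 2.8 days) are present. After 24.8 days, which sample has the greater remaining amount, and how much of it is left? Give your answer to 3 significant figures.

P-33, 705 cpm

P-33: 1390 × (1/2)^0.98024 ≈ 704.59 cpm.
In-111: 147 × (1/2)^8.8571 ≈ 0.31699 cpm.
P-33 has more remaining, at ≈ 704.59 cpm.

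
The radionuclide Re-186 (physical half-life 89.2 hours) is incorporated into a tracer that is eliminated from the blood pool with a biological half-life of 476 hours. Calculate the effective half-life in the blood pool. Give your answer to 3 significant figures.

1/t_eff = 1/t_phys + 1/t_biol = 1/89.2 + 1/476 = 0.013312 per hour.
t_eff = 89.2 × 476 / (89.2 + 476) ≈ 75.122 hours.

75.1 hours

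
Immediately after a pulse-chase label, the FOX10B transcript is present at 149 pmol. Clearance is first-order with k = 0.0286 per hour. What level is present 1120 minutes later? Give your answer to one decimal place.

t½ = ln 2 / k = 0.69315 / 0.0286 ≈ 24.236 hours.
Convert the elapsed time: 1120 minutes = 18.6667 hours.
Number of half-lives: n = 18.6667/24.236 ≈ 0.77021.
Remaining = 149 × (1/2)^0.77021 = 149 × 0.58633 ≈ 87.364 pmol.

87.4 pmol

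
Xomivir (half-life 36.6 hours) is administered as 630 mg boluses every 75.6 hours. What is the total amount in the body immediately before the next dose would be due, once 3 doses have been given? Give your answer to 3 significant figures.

The 3 doses were given 226.8, 151.2, 75.6 hours ago.
Total = 630·(1/2)^(226.8/36.6) + 630·(1/2)^(151.2/36.6) + 630·(1/2)^(75.6/36.6)
      = 8.589 + 35.954 + 150.5 ≈ 195.04 mg.

195 mg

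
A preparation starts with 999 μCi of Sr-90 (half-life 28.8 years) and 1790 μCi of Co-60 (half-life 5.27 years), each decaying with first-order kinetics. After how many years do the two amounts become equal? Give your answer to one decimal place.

Set 999·(1/2)^(t/28.8) = 1790·(1/2)^(t/5.27).
Taking log₂: log₂(999/1790) = t·(1/28.8 − 1/5.27).
log₂(0.5581) = -0.8414; 1/28.8 − 1/5.27 = -0.15503.
t = -0.8414 / -0.15503 ≈ 5.4273 years.

5.4 years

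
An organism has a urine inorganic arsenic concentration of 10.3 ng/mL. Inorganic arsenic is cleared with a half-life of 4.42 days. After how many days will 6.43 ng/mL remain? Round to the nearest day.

3 days

Fraction remaining = 6.43/10.3 ≈ 0.62427.
n = log₂(10.3/6.43) = ln(1.6019)/ln 2 ≈ 0.67975 half-lives.
t = n × t½ = 0.67975 × 4.42 ≈ 3.0045 days.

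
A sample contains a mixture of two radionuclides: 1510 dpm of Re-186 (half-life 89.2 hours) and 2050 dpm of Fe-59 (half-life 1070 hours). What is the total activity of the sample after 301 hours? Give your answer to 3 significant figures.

Re-186: 1510 × (1/2)^(301/89.2) = 1510 × (1/2)^3.3744 ≈ 145.6 dpm.
Fe-59: 2050 × (1/2)^(301/1070) = 2050 × (1/2)^0.28131 ≈ 1686.8 dpm.
Total = 145.6 + 1686.8 ≈ 1832.4 dpm.

1830 dpm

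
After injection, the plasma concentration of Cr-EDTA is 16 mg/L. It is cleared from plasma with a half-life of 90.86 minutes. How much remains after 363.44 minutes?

1 mg/L

Elapsed time is 4 half-lives (363.44/90.86).
Each half-life halves the amount: 16 × (1/2)^4 = 16/16 = 1 mg/L.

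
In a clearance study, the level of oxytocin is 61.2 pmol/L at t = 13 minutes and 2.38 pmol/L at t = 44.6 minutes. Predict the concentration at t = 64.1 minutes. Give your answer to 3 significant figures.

Over Δt = 44.6 − 13 = 31.6 minutes, the level fell by a factor of 61.2/2.38 ≈ 25.714.
n = log₂(25.714) ≈ 4.6845 half-lives, so t½ = 31.6/4.6845 ≈ 6.7457 minutes.
From t = 44.6 to t = 64.1: 2.38 × (1/2)^((64.1−44.6)/6.7457) ≈ 0.3209 pmol/L.

0.321 pmol/L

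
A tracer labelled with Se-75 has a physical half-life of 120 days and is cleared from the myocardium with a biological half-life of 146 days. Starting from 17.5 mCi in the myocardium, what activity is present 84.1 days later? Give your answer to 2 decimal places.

1/t_eff = 1/t_phys + 1/t_biol = 1/120 + 1/146 = 0.015183 per day.
t_eff = 120 × 146 / (120 + 146) ≈ 65.865 days.
Remaining = 17.5 × (1/2)^(84.1/65.865) = 17.5 × (1/2)^1.2769 ≈ 7.2221 mCi.

7.22 mCi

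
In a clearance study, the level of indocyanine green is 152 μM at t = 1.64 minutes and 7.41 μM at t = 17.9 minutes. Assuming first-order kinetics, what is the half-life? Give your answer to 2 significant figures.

3.7 minutes

Over Δt = 17.9 − 1.64 = 16.26 minutes, the level fell by a factor of 152/7.41 ≈ 20.513.
n = log₂(20.513) ≈ 4.3585 half-lives, so t½ = 16.26/4.3585 ≈ 3.7307 minutes.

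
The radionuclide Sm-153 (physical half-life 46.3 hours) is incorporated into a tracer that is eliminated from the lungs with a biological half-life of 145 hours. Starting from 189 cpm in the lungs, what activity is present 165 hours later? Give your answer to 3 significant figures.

7.26 cpm

1/t_eff = 1/t_phys + 1/t_biol = 1/46.3 + 1/145 = 0.028495 per hour.
t_eff = 46.3 × 145 / (46.3 + 145) ≈ 35.094 hours.
Remaining = 189 × (1/2)^(165/35.094) = 189 × (1/2)^4.7016 ≈ 7.2632 cpm.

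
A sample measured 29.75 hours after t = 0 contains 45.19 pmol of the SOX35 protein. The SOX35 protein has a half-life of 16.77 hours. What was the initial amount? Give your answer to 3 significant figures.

Number of half-lives elapsed: n = 29.75/16.77 ≈ 1.774.
A₀ = A × 2^n = 45.19 × 2^1.774 = 45.19 × 3.42 ≈ 154.55 pmol.

155 pmol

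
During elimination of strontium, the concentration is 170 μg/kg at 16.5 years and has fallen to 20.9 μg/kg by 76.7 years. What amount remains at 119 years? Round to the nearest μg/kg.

5 μg/kg

Over Δt = 76.7 − 16.5 = 60.2 years, the level fell by a factor of 170/20.9 ≈ 8.134.
n = log₂(8.134) ≈ 3.024 half-lives, so t½ = 60.2/3.024 ≈ 19.908 years.
From t = 76.7 to t = 119: 20.9 × (1/2)^((119−76.7)/19.908) ≈ 4.792 μg/kg.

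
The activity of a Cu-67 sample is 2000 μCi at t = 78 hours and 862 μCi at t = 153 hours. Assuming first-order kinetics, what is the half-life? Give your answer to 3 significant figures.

Over Δt = 153 − 78 = 75 hours, the level fell by a factor of 2000/862 ≈ 2.3202.
n = log₂(2.3202) ≈ 1.2142 half-lives, so t½ = 75/1.2142 ≈ 61.767 hours.

61.8 hours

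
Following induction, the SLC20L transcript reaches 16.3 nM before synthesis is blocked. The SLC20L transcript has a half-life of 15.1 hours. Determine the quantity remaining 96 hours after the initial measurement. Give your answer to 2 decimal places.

Number of half-lives: n = 96/15.1 ≈ 6.3576.
Remaining = 16.3 × (1/2)^6.3576 = 16.3 × 0.012195 ≈ 0.19877 nM.

0.20 nM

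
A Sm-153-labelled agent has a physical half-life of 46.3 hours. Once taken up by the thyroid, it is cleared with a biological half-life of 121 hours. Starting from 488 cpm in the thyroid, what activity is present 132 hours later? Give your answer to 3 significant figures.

31.8 cpm

1/t_eff = 1/t_phys + 1/t_biol = 1/46.3 + 1/121 = 0.029863 per hour.
t_eff = 46.3 × 121 / (46.3 + 121) ≈ 33.487 hours.
Remaining = 488 × (1/2)^(132/33.487) = 488 × (1/2)^3.9419 ≈ 31.754 cpm.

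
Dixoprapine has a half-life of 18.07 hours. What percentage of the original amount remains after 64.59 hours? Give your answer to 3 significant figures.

8.39%

n = 64.59/18.07 ≈ 3.5744 half-lives.
Fraction remaining = (1/2)^3.5744 ≈ 0.083944, i.e. 8.3944%.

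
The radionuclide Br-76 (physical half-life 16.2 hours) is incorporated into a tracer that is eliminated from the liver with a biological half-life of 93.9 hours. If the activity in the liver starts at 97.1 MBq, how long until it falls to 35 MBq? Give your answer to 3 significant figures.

1/t_eff = 1/t_phys + 1/t_biol = 1/16.2 + 1/93.9 = 0.072378 per hour.
t_eff = 16.2 × 93.9 / (16.2 + 93.9) ≈ 13.816 hours.
n = log₂(97.1/35) ≈ 1.4721; t = 1.4721 × 13.816 ≈ 20.339 hours.

20.3 hours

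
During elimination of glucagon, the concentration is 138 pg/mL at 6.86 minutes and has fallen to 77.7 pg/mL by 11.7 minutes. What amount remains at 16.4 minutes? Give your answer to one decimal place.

44.5 pg/mL

Over Δt = 11.7 − 6.86 = 4.84 minutes, the level fell by a factor of 138/77.7 ≈ 1.7761.
n = log₂(1.7761) ≈ 0.82868 half-lives, so t½ = 4.84/0.82868 ≈ 5.8406 minutes.
From t = 11.7 to t = 16.4: 77.7 × (1/2)^((16.4−11.7)/5.8406) ≈ 44.481 pg/mL.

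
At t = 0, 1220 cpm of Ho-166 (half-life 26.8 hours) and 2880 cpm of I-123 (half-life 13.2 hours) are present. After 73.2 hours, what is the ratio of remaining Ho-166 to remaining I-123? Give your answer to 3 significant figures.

Ho-166: 1220 × (1/2)^(73.2/26.8) = 1220 × (1/2)^2.7313 ≈ 183.71 cpm.
I-123: 2880 × (1/2)^(73.2/13.2) = 2880 × (1/2)^5.5455 ≈ 61.666 cpm.
Ratio ≈ 183.71 / 61.666 ≈ 2.9792.

2.98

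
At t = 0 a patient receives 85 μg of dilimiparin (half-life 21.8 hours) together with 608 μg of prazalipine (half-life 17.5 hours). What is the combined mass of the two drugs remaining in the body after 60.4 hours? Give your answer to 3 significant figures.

68.0 μg

dilimiparin: 85 × (1/2)^(60.4/21.8) = 85 × (1/2)^2.7706 ≈ 12.456 μg.
prazalipine: 608 × (1/2)^(60.4/17.5) = 608 × (1/2)^3.4514 ≈ 55.58 μg.
Total = 12.456 + 55.58 ≈ 68.036 μg.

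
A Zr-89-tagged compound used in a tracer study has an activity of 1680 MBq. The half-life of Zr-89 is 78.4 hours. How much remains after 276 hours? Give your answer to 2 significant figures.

Number of half-lives: n = 276/78.4 ≈ 3.5204.
Remaining = 1680 × (1/2)^3.5204 = 1680 × 0.087147 ≈ 146.41 MBq.

150 MBq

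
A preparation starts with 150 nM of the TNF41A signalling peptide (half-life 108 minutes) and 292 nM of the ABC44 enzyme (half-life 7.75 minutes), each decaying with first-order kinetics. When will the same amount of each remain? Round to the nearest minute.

8 minutes

Set 150·(1/2)^(t/108) = 292·(1/2)^(t/7.75).
Taking log₂: log₂(150/292) = t·(1/108 − 1/7.75).
log₂(0.5137) = -0.96101; 1/108 − 1/7.75 = -0.11977.
t = -0.96101 / -0.11977 ≈ 8.0236 minutes.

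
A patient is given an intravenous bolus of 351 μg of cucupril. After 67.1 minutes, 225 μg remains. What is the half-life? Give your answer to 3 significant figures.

105 minutes

A/A₀ = 225/351 ≈ 0.64103.
n = log₂(1.56) ≈ 0.64155 half-lives elapsed in 67.1 minutes.
t½ = 67.1/0.64155 ≈ 104.59 minutes.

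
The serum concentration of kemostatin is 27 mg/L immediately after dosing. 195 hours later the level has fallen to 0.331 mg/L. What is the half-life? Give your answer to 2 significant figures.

31 hours

A/A₀ = 0.331/27 ≈ 0.012259.
n = log₂(81.571) ≈ 6.35 half-lives elapsed in 195 hours.
t½ = 195/6.35 ≈ 30.709 hours.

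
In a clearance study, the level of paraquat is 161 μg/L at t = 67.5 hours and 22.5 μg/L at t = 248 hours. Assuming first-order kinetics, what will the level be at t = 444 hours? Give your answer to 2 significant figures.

Over Δt = 248 − 67.5 = 180.5 hours, the level fell by a factor of 161/22.5 ≈ 7.1556.
n = log₂(7.1556) ≈ 2.8391 half-lives, so t½ = 180.5/2.8391 ≈ 63.577 hours.
From t = 248 to t = 444: 22.5 × (1/2)^((444−248)/63.577) ≈ 2.6555 μg/L.

2.7 μg/L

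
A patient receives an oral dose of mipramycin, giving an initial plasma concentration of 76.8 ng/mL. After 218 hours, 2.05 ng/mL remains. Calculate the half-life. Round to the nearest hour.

A/A₀ = 2.05/76.8 ≈ 0.026693.
n = log₂(37.463) ≈ 5.2274 half-lives elapsed in 218 hours.
t½ = 218/5.2274 ≈ 41.703 hours.

42 hours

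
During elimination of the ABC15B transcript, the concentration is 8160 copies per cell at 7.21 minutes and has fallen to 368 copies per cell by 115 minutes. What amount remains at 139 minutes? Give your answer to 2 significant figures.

180 copies per cell

Over Δt = 115 − 7.21 = 107.79 minutes, the level fell by a factor of 8160/368 ≈ 22.174.
n = log₂(22.174) ≈ 4.4708 half-lives, so t½ = 107.79/4.4708 ≈ 24.11 minutes.
From t = 115 to t = 139: 368 × (1/2)^((139−115)/24.11) ≈ 184.58 copies per cell.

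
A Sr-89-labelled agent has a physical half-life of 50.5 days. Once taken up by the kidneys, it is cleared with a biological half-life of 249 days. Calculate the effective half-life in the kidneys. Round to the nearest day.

1/t_eff = 1/t_phys + 1/t_biol = 1/50.5 + 1/249 = 0.023818 per day.
t_eff = 50.5 × 249 / (50.5 + 249) ≈ 41.985 days.

42 days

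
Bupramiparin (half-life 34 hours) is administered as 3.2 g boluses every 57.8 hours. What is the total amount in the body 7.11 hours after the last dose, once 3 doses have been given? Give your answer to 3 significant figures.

The 3 doses were given 122.71, 64.91, 7.11 hours ago.
Total = 3.2·(1/2)^(122.71/34) + 3.2·(1/2)^(64.91/34) + 3.2·(1/2)^(7.11/34)
      = 0.26224 + 0.85202 + 2.7682 ≈ 3.8825 g.

3.88 g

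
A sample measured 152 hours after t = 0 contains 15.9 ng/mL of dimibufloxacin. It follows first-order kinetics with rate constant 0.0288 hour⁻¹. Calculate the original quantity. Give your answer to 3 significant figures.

1270 ng/mL

t½ = ln 2 / k = 0.69315 / 0.0288 ≈ 24.068 hours.
Number of half-lives elapsed: n = 152/24.068 ≈ 6.3155.
A₀ = A × 2^n = 15.9 × 2^6.3155 = 15.9 × 79.647 ≈ 1266.4 ng/mL.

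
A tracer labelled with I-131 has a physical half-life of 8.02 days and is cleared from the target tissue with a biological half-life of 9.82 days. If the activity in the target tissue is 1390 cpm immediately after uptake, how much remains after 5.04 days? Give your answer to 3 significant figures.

1/t_eff = 1/t_phys + 1/t_biol = 1/8.02 + 1/9.82 = 0.22652 per day.
t_eff = 8.02 × 9.82 / (8.02 + 9.82) ≈ 4.4146 days.
Remaining = 1390 × (1/2)^(5.04/4.4146) = 1390 × (1/2)^1.1417 ≈ 630 cpm.

630 cpm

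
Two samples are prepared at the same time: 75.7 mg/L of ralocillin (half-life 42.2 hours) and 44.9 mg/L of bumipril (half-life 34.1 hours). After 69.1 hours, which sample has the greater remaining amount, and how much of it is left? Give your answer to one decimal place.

ralocillin, 24.3 mg/L

ralocillin: 75.7 × (1/2)^1.6374 ≈ 24.332 mg/L.
bumipril: 44.9 × (1/2)^2.0264 ≈ 11.022 mg/L.
Ralocillin has more remaining, at ≈ 24.332 mg/L.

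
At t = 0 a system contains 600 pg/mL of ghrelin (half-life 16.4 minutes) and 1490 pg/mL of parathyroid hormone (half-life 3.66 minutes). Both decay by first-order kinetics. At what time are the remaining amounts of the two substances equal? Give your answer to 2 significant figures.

6.2 minutes

Set 600·(1/2)^(t/16.4) = 1490·(1/2)^(t/3.66).
Taking log₂: log₂(600/1490) = t·(1/16.4 − 1/3.66).
log₂(0.40268) = -1.3123; 1/16.4 − 1/3.66 = -0.21225.
t = -1.3123 / -0.21225 ≈ 6.1827 minutes.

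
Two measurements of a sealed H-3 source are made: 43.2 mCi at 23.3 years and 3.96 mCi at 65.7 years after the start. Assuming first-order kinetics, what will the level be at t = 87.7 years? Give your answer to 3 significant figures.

Over Δt = 65.7 − 23.3 = 42.4 years, the level fell by a factor of 43.2/3.96 ≈ 10.909.
n = log₂(10.909) ≈ 3.4475 half-lives, so t½ = 42.4/3.4475 ≈ 12.299 years.
From t = 65.7 to t = 87.7: 3.96 × (1/2)^((87.7−65.7)/12.299) ≈ 1.1461 mCi.

1.15 mCi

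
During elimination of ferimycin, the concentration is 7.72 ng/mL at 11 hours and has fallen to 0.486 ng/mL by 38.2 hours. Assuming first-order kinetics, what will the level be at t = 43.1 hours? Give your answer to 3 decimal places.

0.295 ng/mL

Over Δt = 38.2 − 11 = 27.2 hours, the level fell by a factor of 7.72/0.486 ≈ 15.885.
n = log₂(15.885) ≈ 3.9896 half-lives, so t½ = 27.2/3.9896 ≈ 6.8178 hours.
From t = 38.2 to t = 43.1: 0.486 × (1/2)^((43.1−38.2)/6.8178) ≈ 0.29531 ng/mL.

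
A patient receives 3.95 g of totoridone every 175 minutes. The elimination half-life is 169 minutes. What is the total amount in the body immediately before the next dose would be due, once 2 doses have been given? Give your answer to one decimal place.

The 2 doses were given 350, 175 minutes ago.
Total = 3.95·(1/2)^(350/169) + 3.95·(1/2)^(175/169)
      = 0.94007 + 1.927 ≈ 2.8671 g.

2.9 g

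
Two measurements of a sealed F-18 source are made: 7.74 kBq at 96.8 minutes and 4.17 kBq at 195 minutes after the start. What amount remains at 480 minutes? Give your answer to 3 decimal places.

Over Δt = 195 − 96.8 = 98.2 minutes, the level fell by a factor of 7.74/4.17 ≈ 1.8561.
n = log₂(1.8561) ≈ 0.89229 half-lives, so t½ = 98.2/0.89229 ≈ 110.05 minutes.
From t = 195 to t = 480: 4.17 × (1/2)^((480−195)/110.05) ≈ 0.69276 kBq.

0.693 kBq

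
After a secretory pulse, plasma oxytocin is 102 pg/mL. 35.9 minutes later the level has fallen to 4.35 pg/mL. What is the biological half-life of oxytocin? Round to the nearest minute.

A/A₀ = 4.35/102 ≈ 0.042647.
n = log₂(23.448) ≈ 4.5514 half-lives elapsed in 35.9 minutes.
t½ = 35.9/4.5514 ≈ 7.8877 minutes.

8 minutes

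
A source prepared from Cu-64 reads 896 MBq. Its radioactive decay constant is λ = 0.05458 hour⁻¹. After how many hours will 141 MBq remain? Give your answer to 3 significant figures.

t½ = ln 2 / λ = 0.69315 / 0.05458 ≈ 12.7 hours.
Fraction remaining = 141/896 ≈ 0.15737.
n = log₂(896/141) = ln(6.3546)/ln 2 ≈ 2.6678 half-lives.
t = n × t½ = 2.6678 × 12.7 ≈ 33.88 hours.

33.9 hours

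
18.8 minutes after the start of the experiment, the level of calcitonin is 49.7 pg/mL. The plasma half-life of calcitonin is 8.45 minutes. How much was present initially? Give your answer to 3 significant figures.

232 pg/mL

Number of half-lives elapsed: n = 18.8/8.45 ≈ 2.2249.
A₀ = A × 2^n = 49.7 × 2^2.2249 = 49.7 × 4.6746 ≈ 232.33 pg/mL.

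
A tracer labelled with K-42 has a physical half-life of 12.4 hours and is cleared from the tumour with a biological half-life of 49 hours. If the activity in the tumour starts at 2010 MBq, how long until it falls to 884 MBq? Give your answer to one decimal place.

11.7 hours

1/t_eff = 1/t_phys + 1/t_biol = 1/12.4 + 1/49 = 0.10105 per hour.
t_eff = 12.4 × 49 / (12.4 + 49) ≈ 9.8958 hours.
n = log₂(2010/884) ≈ 1.1851; t = 1.1851 × 9.8958 ≈ 11.727 hours.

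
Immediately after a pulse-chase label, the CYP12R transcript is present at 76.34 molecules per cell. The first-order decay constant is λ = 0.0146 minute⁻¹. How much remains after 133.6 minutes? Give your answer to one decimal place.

t½ = ln 2 / λ = 0.69315 / 0.0146 ≈ 47.476 minutes.
Number of half-lives: n = 133.6/47.476 ≈ 2.8141.
Remaining = 76.34 × (1/2)^2.8141 = 76.34 × 0.14219 ≈ 10.855 molecules per cell.

10.9 molecules per cell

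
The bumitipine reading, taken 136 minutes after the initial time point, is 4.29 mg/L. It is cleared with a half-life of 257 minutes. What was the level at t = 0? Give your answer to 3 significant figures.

Number of half-lives elapsed: n = 136/257 ≈ 0.52918.
A₀ = A × 2^n = 4.29 × 2^0.52918 = 4.29 × 1.4431 ≈ 6.1909 mg/L.

6.19 mg/L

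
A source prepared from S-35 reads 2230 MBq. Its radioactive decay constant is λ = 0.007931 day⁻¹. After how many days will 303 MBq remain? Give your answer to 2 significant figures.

t½ = ln 2 / λ = 0.69315 / 0.007931 ≈ 87.397 days.
Fraction remaining = 303/2230 ≈ 0.13587.
n = log₂(2230/303) = ln(7.3597)/ln 2 ≈ 2.8797 half-lives.
t = n × t½ = 2.8797 × 87.397 ≈ 251.67 days.

250 days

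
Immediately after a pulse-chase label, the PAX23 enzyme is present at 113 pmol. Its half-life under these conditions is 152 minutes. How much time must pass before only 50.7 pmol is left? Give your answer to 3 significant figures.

Fraction remaining = 50.7/113 ≈ 0.44867.
n = log₂(113/50.7) = ln(2.2288)/ln 2 ≈ 1.1563 half-lives.
t = n × t½ = 1.1563 × 152 ≈ 175.75 minutes.

176 minutes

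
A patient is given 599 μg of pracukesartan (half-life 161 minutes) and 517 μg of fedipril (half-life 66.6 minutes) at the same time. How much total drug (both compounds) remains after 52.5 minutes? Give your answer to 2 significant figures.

780 μg

pracukesartan: 599 × (1/2)^(52.5/161) = 599 × (1/2)^0.32609 ≈ 477.82 μg.
fedipril: 517 × (1/2)^(52.5/66.6) = 517 × (1/2)^0.78829 ≈ 299.36 μg.
Total = 477.82 + 299.36 ≈ 777.18 μg.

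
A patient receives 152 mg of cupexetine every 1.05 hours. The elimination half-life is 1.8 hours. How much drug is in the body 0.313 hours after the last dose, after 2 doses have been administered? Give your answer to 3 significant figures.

225 mg

The 2 doses were given 1.363, 0.313 hours ago.
Total = 152·(1/2)^(1.363/1.8) + 152·(1/2)^(0.313/1.8)
      = 89.928 + 134.74 ≈ 224.67 mg.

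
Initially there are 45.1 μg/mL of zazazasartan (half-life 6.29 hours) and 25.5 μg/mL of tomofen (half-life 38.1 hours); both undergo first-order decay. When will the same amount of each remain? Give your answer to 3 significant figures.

6.20 hours

Set 45.1·(1/2)^(t/6.29) = 25.5·(1/2)^(t/38.1).
Taking log₂: log₂(45.1/25.5) = t·(1/6.29 − 1/38.1).
log₂(1.7686) = 0.82263; 1/6.29 − 1/38.1 = 0.13274.
t = 0.82263 / 0.13274 ≈ 6.1975 hours.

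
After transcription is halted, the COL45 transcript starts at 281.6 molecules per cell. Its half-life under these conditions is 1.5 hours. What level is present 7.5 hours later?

8.8 molecules per cell

Elapsed time is 5 half-lives (7.5/1.5).
Each half-life halves the amount: 281.6 × (1/2)^5 = 281.6/32 = 8.8 molecules per cell.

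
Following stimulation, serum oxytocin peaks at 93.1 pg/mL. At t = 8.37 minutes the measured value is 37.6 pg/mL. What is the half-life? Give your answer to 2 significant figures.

A/A₀ = 37.6/93.1 ≈ 0.40387.
n = log₂(2.4761) ≈ 1.308 half-lives elapsed in 8.37 minutes.
t½ = 8.37/1.308 ≈ 6.3988 minutes.

6.4 minutes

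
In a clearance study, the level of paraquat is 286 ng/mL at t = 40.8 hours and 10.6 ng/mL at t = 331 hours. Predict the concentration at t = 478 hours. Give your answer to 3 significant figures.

2.00 ng/mL

Over Δt = 331 − 40.8 = 290.2 hours, the level fell by a factor of 286/10.6 ≈ 26.981.
n = log₂(26.981) ≈ 4.7539 half-lives, so t½ = 290.2/4.7539 ≈ 61.045 hours.
From t = 331 to t = 478: 10.6 × (1/2)^((478−331)/61.045) ≈ 1.9971 ng/mL.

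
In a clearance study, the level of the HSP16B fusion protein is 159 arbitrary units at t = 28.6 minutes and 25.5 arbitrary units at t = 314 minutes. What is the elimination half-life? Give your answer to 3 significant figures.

Over Δt = 314 − 28.6 = 285.4 minutes, the level fell by a factor of 159/25.5 ≈ 6.2353.
n = log₂(6.2353) ≈ 2.6405 half-lives, so t½ = 285.4/2.6405 ≈ 108.09 minutes.

108 minutes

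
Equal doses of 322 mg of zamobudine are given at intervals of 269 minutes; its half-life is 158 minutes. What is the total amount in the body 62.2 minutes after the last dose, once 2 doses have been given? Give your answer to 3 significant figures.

The 2 doses were given 331.2, 62.2 minutes ago.
Total = 322·(1/2)^(331.2/158) + 322·(1/2)^(62.2/158)
      = 75.307 + 245.1 ≈ 320.41 mg.

320 mg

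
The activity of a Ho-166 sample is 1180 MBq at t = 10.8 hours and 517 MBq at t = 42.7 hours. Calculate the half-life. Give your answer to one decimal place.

26.8 hours

Over Δt = 42.7 − 10.8 = 31.9 hours, the level fell by a factor of 1180/517 ≈ 2.2824.
n = log₂(2.2824) ≈ 1.1906 half-lives, so t½ = 31.9/1.1906 ≈ 26.794 hours.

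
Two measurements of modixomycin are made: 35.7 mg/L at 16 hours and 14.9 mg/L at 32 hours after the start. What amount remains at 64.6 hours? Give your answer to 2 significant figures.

Over Δt = 32 − 16 = 16 hours, the level fell by a factor of 35.7/14.9 ≈ 2.396.
n = log₂(2.396) ≈ 1.2606 half-lives, so t½ = 16/1.2606 ≈ 12.692 hours.
From t = 32 to t = 64.6: 14.9 × (1/2)^((64.6−32)/12.692) ≈ 2.5118 mg/L.

2.5 mg/L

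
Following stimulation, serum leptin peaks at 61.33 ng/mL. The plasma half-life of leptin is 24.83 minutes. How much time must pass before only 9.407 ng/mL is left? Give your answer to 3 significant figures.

67.2 minutes

Fraction remaining = 9.407/61.33 ≈ 0.15338.
n = log₂(61.33/9.407) = ln(6.5196)/ln 2 ≈ 2.7048 half-lives.
t = n × t½ = 2.7048 × 24.83 ≈ 67.16 minutes.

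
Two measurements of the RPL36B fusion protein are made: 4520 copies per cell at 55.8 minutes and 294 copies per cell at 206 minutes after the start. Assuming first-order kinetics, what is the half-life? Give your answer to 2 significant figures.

38 minutes

Over Δt = 206 − 55.8 = 150.2 minutes, the level fell by a factor of 4520/294 ≈ 15.374.
n = log₂(15.374) ≈ 3.9424 half-lives, so t½ = 150.2/3.9424 ≈ 38.098 minutes.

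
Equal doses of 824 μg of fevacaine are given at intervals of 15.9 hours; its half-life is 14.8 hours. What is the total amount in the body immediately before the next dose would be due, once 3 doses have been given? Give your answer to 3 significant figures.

The 3 doses were given 47.7, 31.8, 15.9 hours ago.
Total = 824·(1/2)^(47.7/14.8) + 824·(1/2)^(31.8/14.8) + 824·(1/2)^(15.9/14.8)
      = 88.25 + 185.83 + 391.31 ≈ 665.39 μg.

665 μg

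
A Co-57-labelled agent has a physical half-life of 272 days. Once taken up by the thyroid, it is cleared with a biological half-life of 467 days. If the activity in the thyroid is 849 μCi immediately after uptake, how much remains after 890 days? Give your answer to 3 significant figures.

1/t_eff = 1/t_phys + 1/t_biol = 1/272 + 1/467 = 0.0058178 per day.
t_eff = 272 × 467 / (272 + 467) ≈ 171.89 days.
Remaining = 849 × (1/2)^(890/171.89) = 849 × (1/2)^5.1778 ≈ 23.454 μCi.

23.5 μCi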